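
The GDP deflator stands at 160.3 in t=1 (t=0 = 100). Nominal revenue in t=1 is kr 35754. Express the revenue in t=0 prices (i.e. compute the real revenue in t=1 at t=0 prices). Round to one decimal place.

22304.4

Real = Nominal ÷ (Index/100) = 35754 ÷ (160.3/100)
     = 35754 ÷ 1.603 = 22304.4292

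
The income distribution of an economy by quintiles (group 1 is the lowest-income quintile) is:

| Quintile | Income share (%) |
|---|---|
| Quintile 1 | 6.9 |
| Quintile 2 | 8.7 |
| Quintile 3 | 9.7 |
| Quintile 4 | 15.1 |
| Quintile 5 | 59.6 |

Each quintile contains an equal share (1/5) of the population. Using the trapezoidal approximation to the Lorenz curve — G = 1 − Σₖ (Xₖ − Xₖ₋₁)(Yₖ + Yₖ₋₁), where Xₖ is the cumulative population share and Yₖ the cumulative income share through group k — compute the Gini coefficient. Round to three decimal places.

Cumulative income shares Yₖ: 0.0690, 0.1560, 0.2530, 0.4040, 1.0000
Σ (Xₖ−Xₖ₋₁)(Yₖ+Yₖ₋₁) = (1/5)(0.0690+0.0000) + (1/5)(0.1560+0.0690) + (1/5)(0.2530+0.1560) + (1/5)(0.4040+0.2530) + (1/5)(1.0000+0.4040)
  = 0.0138 + 0.0450 + 0.0818 + 0.1314 + 0.2808 = 0.5528
G = 1 − 0.5528 = 0.4472

0.447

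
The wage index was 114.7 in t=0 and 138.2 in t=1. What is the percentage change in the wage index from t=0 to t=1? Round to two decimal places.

Change = (138.2 − 114.7) / 114.7 × 100
       = 23.5 / 114.7 × 100 = 20.4882%

20.49%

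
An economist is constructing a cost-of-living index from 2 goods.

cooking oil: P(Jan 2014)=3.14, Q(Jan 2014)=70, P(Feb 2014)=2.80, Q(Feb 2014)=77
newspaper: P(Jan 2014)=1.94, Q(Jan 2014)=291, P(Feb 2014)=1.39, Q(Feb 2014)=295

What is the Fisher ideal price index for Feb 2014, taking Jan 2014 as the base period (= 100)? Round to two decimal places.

Laspeyres component (base-period weights):
ΣP(Feb 2014)Q(Jan 2014) = 2.80×70 + 1.39×291 = 196 + 404.49 = 600.49
ΣP(Jan 2014)Q(Jan 2014) = 3.14×70 + 1.94×291 = 219.8 + 564.54 = 784.34
L = 600.49 / 784.34 × 100 = 76.5599
Paasche component (current-period weights):
ΣP(Feb 2014)Q(Feb 2014) = 2.80×77 + 1.39×295 = 215.6 + 410.05 = 625.65
ΣP(Jan 2014)Q(Feb 2014) = 3.14×77 + 1.94×295 = 241.78 + 572.3 = 814.08
P = 625.65 / 814.08 × 100 = 76.8536
Fisher = √(L × P) = √(76.5599 × 76.8536) = 76.7066

76.71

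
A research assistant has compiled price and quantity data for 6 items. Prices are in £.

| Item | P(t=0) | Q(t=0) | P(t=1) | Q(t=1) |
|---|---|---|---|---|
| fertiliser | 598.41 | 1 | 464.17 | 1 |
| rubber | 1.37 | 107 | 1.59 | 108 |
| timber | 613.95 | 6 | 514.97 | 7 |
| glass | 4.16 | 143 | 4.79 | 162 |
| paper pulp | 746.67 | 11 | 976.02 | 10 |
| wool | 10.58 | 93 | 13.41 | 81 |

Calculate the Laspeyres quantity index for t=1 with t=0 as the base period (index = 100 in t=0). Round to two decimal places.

98.74

Laspeyres quantity index uses base-period prices as weights.
ΣP(t=0)·Q(t=1) = 598.41×1 + 1.37×108 + 613.95×7 + 4.16×162 + 746.67×10 + 10.58×81 = 598.41 + 147.96 + 4297.65 + 673.92 + 7466.7 + 856.98 = 14041.62
ΣP(t=0)·Q(t=0) = 598.41×1 + 1.37×107 + 613.95×6 + 4.16×143 + 746.67×11 + 10.58×93 = 598.41 + 146.59 + 3683.7 + 594.88 + 8213.37 + 983.94 = 14220.89
Index = 14041.62 / 14220.89 × 100 = 98.7394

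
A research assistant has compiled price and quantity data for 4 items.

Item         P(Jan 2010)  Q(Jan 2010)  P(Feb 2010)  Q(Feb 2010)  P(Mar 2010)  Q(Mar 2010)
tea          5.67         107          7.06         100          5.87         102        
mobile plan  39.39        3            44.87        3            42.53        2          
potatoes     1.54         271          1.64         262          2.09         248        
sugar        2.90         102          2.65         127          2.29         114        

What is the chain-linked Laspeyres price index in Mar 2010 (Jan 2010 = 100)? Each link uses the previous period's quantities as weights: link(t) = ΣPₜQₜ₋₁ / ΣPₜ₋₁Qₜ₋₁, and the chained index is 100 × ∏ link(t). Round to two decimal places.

107.86

Link Jan 2010→Feb 2010:
ΣP(Feb 2010)Q(Jan 2010) = 7.06×107 + 44.87×3 + 1.64×271 + 2.65×102 = 755.42 + 134.61 + 444.44 + 270.3 = 1604.77
ΣP(Jan 2010)Q(Jan 2010) = 5.67×107 + 39.39×3 + 1.54×271 + 2.90×102 = 606.69 + 118.17 + 417.34 + 295.8 = 1438
link = 1604.77/1438 = 1.115974
Link Feb 2010→Mar 2010:
ΣP(Mar 2010)Q(Feb 2010) = 5.87×100 + 42.53×3 + 2.09×262 + 2.29×127 = 587 + 127.59 + 547.58 + 290.83 = 1553
ΣP(Feb 2010)Q(Feb 2010) = 7.06×100 + 44.87×3 + 1.64×262 + 2.65×127 = 706 + 134.61 + 429.68 + 336.55 = 1606.84
link = 1553/1606.84 = 0.966493
Chained index = 100 × 1.115974 × 0.966493 = 107.8581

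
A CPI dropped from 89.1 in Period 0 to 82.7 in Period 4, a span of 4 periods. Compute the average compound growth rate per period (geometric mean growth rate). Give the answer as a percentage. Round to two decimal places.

-1.85%

Growth factor = (82.7/89.1)^(1/4) = (0.928171)^(1/4) = 0.981538
Growth rate = 0.981538 − 1 = -0.018462 = -1.8462%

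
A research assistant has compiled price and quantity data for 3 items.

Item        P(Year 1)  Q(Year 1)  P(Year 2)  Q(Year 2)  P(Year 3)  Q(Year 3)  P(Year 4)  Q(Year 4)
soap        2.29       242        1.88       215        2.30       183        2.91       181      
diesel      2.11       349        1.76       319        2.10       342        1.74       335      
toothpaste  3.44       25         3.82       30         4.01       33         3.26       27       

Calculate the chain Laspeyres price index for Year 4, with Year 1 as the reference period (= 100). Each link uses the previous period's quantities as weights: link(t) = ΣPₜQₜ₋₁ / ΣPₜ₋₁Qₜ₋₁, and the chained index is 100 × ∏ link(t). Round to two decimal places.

Link Year 1→Year 2:
ΣP(Year 2)Q(Year 1) = 1.88×242 + 1.76×349 + 3.82×25 = 454.96 + 614.24 + 95.5 = 1164.7
ΣP(Year 1)Q(Year 1) = 2.29×242 + 2.11×349 + 3.44×25 = 554.18 + 736.39 + 86 = 1376.57
link = 1164.7/1376.57 = 0.846088
Link Year 2→Year 3:
ΣP(Year 3)Q(Year 2) = 2.30×215 + 2.10×319 + 4.01×30 = 494.5 + 669.9 + 120.3 = 1284.7
ΣP(Year 2)Q(Year 2) = 1.88×215 + 1.76×319 + 3.82×30 = 404.2 + 561.44 + 114.6 = 1080.24
link = 1284.7/1080.24 = 1.189273
Link Year 3→Year 4:
ΣP(Year 4)Q(Year 3) = 2.91×183 + 1.74×342 + 3.26×33 = 532.53 + 595.08 + 107.58 = 1235.19
ΣP(Year 3)Q(Year 3) = 2.30×183 + 2.10×342 + 4.01×33 = 420.9 + 718.2 + 132.33 = 1271.43
link = 1235.19/1271.43 = 0.971497
Chained index = 100 × 0.846088 × 1.189273 × 0.971497 = 97.7549

97.75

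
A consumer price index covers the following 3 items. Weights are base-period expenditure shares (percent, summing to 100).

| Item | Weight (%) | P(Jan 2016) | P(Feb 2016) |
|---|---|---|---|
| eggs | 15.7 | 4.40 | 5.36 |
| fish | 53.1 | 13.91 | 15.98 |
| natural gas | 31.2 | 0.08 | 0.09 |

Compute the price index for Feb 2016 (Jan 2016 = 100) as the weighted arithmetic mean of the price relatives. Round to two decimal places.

eggs: 15.7 × (5.36/4.40) = 15.7 × 1.218182 = 19.1255
fish: 53.1 × (15.98/13.91) = 53.1 × 1.148814 = 61.0020
natural gas: 31.2 × (0.09/0.08) = 31.2 × 1.125000 = 35.1000
Index = Σ wᵢ·(p₁ᵢ/p₀ᵢ) = 19.1255 + 61.0020 + 35.1000 = 115.2275

115.23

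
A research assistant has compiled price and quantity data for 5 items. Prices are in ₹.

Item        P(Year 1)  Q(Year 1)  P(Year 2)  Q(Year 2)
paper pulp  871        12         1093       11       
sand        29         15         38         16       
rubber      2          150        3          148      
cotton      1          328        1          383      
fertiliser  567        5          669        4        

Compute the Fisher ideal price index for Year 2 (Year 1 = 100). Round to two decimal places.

Laspeyres component (base-period weights):
ΣP(Year 2)Q(Year 1) = 1093×12 + 38×15 + 3×150 + 1×328 + 669×5 = 13116 + 570 + 450 + 328 + 3345 = 17809
ΣP(Year 1)Q(Year 1) = 871×12 + 29×15 + 2×150 + 1×328 + 567×5 = 10452 + 435 + 300 + 328 + 2835 = 14350
L = 17809 / 14350 × 100 = 124.1045
Paasche component (current-period weights):
ΣP(Year 2)Q(Year 2) = 1093×11 + 38×16 + 3×148 + 1×383 + 669×4 = 12023 + 608 + 444 + 383 + 2676 = 16134
ΣP(Year 1)Q(Year 2) = 871×11 + 29×16 + 2×148 + 1×383 + 567×4 = 9581 + 464 + 296 + 383 + 2268 = 12992
P = 16134 / 12992 × 100 = 124.1841
Fisher = √(L × P) = √(124.1045 × 124.1841) = 124.1443

124.14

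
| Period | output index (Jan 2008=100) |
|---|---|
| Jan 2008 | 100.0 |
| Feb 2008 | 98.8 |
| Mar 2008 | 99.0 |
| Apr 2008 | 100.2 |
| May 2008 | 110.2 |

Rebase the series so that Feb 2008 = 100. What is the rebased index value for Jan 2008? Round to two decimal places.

101.21

Rebased(Jan 2008) = 100.0 / 98.8 × 100 = 101.2146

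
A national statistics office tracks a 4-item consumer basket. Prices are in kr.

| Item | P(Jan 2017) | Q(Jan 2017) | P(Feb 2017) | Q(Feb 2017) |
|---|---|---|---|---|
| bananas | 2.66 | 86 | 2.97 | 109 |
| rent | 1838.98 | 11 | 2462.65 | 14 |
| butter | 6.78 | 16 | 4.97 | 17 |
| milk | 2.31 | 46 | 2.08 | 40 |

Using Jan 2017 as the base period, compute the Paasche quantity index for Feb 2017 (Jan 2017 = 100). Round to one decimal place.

127.1

Paasche quantity index uses current-period prices as weights.
ΣP(Feb 2017)·Q(Feb 2017) = 2.97×109 + 2462.65×14 + 4.97×17 + 2.08×40 = 323.73 + 34477.1 + 84.49 + 83.2 = 34968.52
ΣP(Feb 2017)·Q(Jan 2017) = 2.97×86 + 2462.65×11 + 4.97×16 + 2.08×46 = 255.42 + 27089.15 + 79.52 + 95.68 = 27519.77
Index = 34968.52 / 27519.77 × 100 = 127.0669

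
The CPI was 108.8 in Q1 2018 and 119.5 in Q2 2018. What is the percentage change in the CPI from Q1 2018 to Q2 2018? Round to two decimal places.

9.83%

Change = (119.5 − 108.8) / 108.8 × 100
       = 10.7 / 108.8 × 100 = 9.8346%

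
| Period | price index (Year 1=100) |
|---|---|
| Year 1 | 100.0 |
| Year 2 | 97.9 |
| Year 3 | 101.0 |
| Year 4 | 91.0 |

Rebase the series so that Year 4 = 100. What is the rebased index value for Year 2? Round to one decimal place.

107.6

Rebased(Year 2) = 97.9 / 91.0 × 100 = 107.5824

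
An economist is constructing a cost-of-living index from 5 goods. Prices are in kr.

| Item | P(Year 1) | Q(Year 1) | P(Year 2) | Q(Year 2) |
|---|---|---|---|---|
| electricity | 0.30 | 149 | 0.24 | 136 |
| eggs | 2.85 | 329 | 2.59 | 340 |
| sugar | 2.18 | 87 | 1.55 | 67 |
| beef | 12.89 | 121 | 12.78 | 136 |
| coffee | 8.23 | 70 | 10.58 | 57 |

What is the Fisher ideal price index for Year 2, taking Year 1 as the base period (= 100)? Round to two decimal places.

99.74

Laspeyres component (base-period weights):
ΣP(Year 2)Q(Year 1) = 0.24×149 + 2.59×329 + 1.55×87 + 12.78×121 + 10.58×70 = 35.76 + 852.11 + 134.85 + 1546.38 + 740.6 = 3309.7
ΣP(Year 1)Q(Year 1) = 0.30×149 + 2.85×329 + 2.18×87 + 12.89×121 + 8.23×70 = 44.7 + 937.65 + 189.66 + 1559.69 + 576.1 = 3307.8
L = 3309.7 / 3307.8 × 100 = 100.0574
Paasche component (current-period weights):
ΣP(Year 2)Q(Year 2) = 0.24×136 + 2.59×340 + 1.55×67 + 12.78×136 + 10.58×57 = 32.64 + 880.6 + 103.85 + 1738.08 + 603.06 = 3358.23
ΣP(Year 1)Q(Year 2) = 0.30×136 + 2.85×340 + 2.18×67 + 12.89×136 + 8.23×57 = 40.8 + 969 + 146.06 + 1753.04 + 469.11 = 3378.01
P = 3358.23 / 3378.01 × 100 = 99.4144
Fisher = √(L × P) = √(100.0574 × 99.4144) = 99.7354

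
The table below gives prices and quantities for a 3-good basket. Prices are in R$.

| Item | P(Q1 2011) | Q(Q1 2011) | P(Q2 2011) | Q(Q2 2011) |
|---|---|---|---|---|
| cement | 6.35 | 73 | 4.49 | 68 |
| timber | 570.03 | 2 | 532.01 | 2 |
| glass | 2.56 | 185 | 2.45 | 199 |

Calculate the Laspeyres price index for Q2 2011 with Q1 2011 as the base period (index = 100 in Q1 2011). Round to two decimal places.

Laspeyres price index uses base-period quantities as weights.
ΣP(Q2 2011)·Q(Q1 2011) = 4.49×73 + 532.01×2 + 2.45×185 = 327.77 + 1064.02 + 453.25 = 1845.04
ΣP(Q1 2011)·Q(Q1 2011) = 6.35×73 + 570.03×2 + 2.56×185 = 463.55 + 1140.06 + 473.6 = 2077.21
Index = 1845.04 / 2077.21 × 100 = 88.8230

88.82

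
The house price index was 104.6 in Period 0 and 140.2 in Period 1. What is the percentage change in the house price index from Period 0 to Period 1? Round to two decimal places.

Change = (140.2 − 104.6) / 104.6 × 100
       = 35.6 / 104.6 × 100 = 34.0344%

34.03%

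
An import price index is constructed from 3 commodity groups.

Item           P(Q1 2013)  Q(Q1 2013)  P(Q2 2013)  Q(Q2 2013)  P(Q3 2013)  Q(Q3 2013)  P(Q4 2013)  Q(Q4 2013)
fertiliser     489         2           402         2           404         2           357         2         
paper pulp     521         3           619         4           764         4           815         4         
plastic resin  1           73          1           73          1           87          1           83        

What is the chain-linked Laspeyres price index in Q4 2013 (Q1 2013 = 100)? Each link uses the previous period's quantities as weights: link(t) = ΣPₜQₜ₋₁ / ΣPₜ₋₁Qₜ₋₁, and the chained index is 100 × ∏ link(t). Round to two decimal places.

126.23

Link Q1 2013→Q2 2013:
ΣP(Q2 2013)Q(Q1 2013) = 402×2 + 619×3 + 1×73 = 804 + 1857 + 73 = 2734
ΣP(Q1 2013)Q(Q1 2013) = 489×2 + 521×3 + 1×73 = 978 + 1563 + 73 = 2614
link = 2734/2614 = 1.045907
Link Q2 2013→Q3 2013:
ΣP(Q3 2013)Q(Q2 2013) = 404×2 + 764×4 + 1×73 = 808 + 3056 + 73 = 3937
ΣP(Q2 2013)Q(Q2 2013) = 402×2 + 619×4 + 1×73 = 804 + 2476 + 73 = 3353
link = 3937/3353 = 1.174172
Link Q3 2013→Q4 2013:
ΣP(Q4 2013)Q(Q3 2013) = 357×2 + 815×4 + 1×87 = 714 + 3260 + 87 = 4061
ΣP(Q3 2013)Q(Q3 2013) = 404×2 + 764×4 + 1×87 = 808 + 3056 + 87 = 3951
link = 4061/3951 = 1.027841
Chained index = 100 × 1.045907 × 1.174172 × 1.027841 = 126.2266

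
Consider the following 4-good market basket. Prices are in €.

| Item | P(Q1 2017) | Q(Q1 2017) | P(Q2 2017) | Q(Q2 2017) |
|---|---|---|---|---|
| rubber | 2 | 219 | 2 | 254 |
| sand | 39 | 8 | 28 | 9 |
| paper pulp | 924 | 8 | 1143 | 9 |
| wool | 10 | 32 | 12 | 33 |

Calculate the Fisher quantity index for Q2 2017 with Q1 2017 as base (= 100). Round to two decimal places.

Laspeyres component (base-period weights):
ΣP(Q1 2017)Q(Q2 2017) = 2×254 + 39×9 + 924×9 + 10×33 = 508 + 351 + 8316 + 330 = 9505
ΣP(Q1 2017)Q(Q1 2017) = 2×219 + 39×8 + 924×8 + 10×32 = 438 + 312 + 7392 + 320 = 8462
L = 9505 / 8462 × 100 = 112.3257
Paasche component (current-period weights):
ΣP(Q2 2017)Q(Q2 2017) = 2×254 + 28×9 + 1143×9 + 12×33 = 508 + 252 + 10287 + 396 = 11443
ΣP(Q2 2017)Q(Q1 2017) = 2×219 + 28×8 + 1143×8 + 12×32 = 438 + 224 + 9144 + 384 = 10190
P = 11443 / 10190 × 100 = 112.2964
Fisher = √(L × P) = √(112.3257 × 112.2964) = 112.3110

112.31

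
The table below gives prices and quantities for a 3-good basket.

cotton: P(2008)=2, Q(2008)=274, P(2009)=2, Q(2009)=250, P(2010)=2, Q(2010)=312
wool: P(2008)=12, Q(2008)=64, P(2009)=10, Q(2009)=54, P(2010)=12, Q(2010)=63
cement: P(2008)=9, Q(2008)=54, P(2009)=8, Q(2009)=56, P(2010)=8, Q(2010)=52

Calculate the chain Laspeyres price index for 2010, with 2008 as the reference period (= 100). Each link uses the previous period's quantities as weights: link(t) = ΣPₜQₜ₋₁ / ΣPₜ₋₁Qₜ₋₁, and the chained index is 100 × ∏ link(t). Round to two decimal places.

Link 2008→2009:
ΣP(2009)Q(2008) = 2×274 + 10×64 + 8×54 = 548 + 640 + 432 = 1620
ΣP(2008)Q(2008) = 2×274 + 12×64 + 9×54 = 548 + 768 + 486 = 1802
link = 1620/1802 = 0.899001
Link 2009→2010:
ΣP(2010)Q(2009) = 2×250 + 12×54 + 8×56 = 500 + 648 + 448 = 1596
ΣP(2009)Q(2009) = 2×250 + 10×54 + 8×56 = 500 + 540 + 448 = 1488
link = 1596/1488 = 1.072581
Chained index = 100 × 0.899001 × 1.072581 = 96.4251

96.43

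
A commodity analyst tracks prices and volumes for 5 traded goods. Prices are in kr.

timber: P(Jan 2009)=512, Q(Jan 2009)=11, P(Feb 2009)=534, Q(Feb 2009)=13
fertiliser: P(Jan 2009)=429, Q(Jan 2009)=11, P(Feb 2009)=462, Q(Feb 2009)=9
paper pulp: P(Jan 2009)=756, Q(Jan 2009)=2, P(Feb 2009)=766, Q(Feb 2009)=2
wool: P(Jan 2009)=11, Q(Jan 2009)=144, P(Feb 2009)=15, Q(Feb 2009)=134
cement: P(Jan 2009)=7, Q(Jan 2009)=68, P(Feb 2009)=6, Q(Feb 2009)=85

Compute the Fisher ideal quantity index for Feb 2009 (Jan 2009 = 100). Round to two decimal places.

Laspeyres component (base-period weights):
ΣP(Jan 2009)Q(Feb 2009) = 512×13 + 429×9 + 756×2 + 11×134 + 7×85 = 6656 + 3861 + 1512 + 1474 + 595 = 14098
ΣP(Jan 2009)Q(Jan 2009) = 512×11 + 429×11 + 756×2 + 11×144 + 7×68 = 5632 + 4719 + 1512 + 1584 + 476 = 13923
L = 14098 / 13923 × 100 = 101.2569
Paasche component (current-period weights):
ΣP(Feb 2009)Q(Feb 2009) = 534×13 + 462×9 + 766×2 + 15×134 + 6×85 = 6942 + 4158 + 1532 + 2010 + 510 = 15152
ΣP(Feb 2009)Q(Jan 2009) = 534×11 + 462×11 + 766×2 + 15×144 + 6×68 = 5874 + 5082 + 1532 + 2160 + 408 = 15056
P = 15152 / 15056 × 100 = 100.6376
Fisher = √(L × P) = √(101.2569 × 100.6376) = 100.9468

100.95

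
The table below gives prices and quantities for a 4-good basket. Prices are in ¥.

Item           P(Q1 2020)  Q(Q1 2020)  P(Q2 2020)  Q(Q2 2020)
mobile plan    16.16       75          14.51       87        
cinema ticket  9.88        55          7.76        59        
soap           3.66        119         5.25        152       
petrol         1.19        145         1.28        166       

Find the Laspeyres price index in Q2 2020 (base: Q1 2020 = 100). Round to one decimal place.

Laspeyres price index uses base-period quantities as weights.
ΣP(Q2 2020)·Q(Q1 2020) = 14.51×75 + 7.76×55 + 5.25×119 + 1.28×145 = 1088.25 + 426.8 + 624.75 + 185.6 = 2325.4
ΣP(Q1 2020)·Q(Q1 2020) = 16.16×75 + 9.88×55 + 3.66×119 + 1.19×145 = 1212 + 543.4 + 435.54 + 172.55 = 2363.49
Index = 2325.4 / 2363.49 × 100 = 98.3884

98.4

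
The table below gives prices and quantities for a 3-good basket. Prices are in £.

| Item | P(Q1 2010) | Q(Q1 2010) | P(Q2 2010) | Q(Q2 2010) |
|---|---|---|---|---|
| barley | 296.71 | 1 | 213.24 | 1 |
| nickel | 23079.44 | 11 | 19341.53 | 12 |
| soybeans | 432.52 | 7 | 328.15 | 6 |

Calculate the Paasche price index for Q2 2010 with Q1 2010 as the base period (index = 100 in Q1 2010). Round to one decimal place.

83.7

Paasche price index uses current-period quantities as weights.
ΣP(Q2 2010)·Q(Q2 2010) = 213.24×1 + 19341.53×12 + 328.15×6 = 213.24 + 232098.36 + 1968.9 = 234280.5
ΣP(Q1 2010)·Q(Q2 2010) = 296.71×1 + 23079.44×12 + 432.52×6 = 296.71 + 276953.28 + 2595.12 = 279845.11
Index = 234280.5 / 279845.11 × 100 = 83.7179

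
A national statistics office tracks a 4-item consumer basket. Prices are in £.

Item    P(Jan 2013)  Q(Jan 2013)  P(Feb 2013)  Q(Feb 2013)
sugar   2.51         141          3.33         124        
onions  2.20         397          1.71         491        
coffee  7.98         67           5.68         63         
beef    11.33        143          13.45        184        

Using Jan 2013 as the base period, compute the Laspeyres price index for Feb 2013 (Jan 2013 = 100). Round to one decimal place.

102.1

Laspeyres price index uses base-period quantities as weights.
ΣP(Feb 2013)·Q(Jan 2013) = 3.33×141 + 1.71×397 + 5.68×67 + 13.45×143 = 469.53 + 678.87 + 380.56 + 1923.35 = 3452.31
ΣP(Jan 2013)·Q(Jan 2013) = 2.51×141 + 2.20×397 + 7.98×67 + 11.33×143 = 353.91 + 873.4 + 534.66 + 1620.19 = 3382.16
Index = 3452.31 / 3382.16 × 100 = 102.0741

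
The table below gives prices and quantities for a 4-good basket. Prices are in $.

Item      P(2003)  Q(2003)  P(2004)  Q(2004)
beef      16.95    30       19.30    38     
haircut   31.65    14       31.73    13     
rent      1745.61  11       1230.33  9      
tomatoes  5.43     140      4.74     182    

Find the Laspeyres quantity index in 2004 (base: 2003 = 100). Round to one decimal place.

Laspeyres quantity index uses base-period prices as weights.
ΣP(2003)·Q(2004) = 16.95×38 + 31.65×13 + 1745.61×9 + 5.43×182 = 644.1 + 411.45 + 15710.49 + 988.26 = 17754.3
ΣP(2003)·Q(2003) = 16.95×30 + 31.65×14 + 1745.61×11 + 5.43×140 = 508.5 + 443.1 + 19201.71 + 760.2 = 20913.51
Index = 17754.3 / 20913.51 × 100 = 84.8939

84.9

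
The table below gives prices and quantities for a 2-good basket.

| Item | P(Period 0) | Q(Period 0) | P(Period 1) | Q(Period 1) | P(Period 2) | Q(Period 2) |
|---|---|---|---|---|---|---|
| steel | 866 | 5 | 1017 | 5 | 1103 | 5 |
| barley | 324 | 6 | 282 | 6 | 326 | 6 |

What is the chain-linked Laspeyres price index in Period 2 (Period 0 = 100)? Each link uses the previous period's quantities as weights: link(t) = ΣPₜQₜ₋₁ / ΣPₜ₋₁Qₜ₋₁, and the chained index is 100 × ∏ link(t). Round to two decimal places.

Link Period 0→Period 1:
ΣP(Period 1)Q(Period 0) = 1017×5 + 282×6 = 5085 + 1692 = 6777
ΣP(Period 0)Q(Period 0) = 866×5 + 324×6 = 4330 + 1944 = 6274
link = 6777/6274 = 1.080172
Link Period 1→Period 2:
ΣP(Period 2)Q(Period 1) = 1103×5 + 326×6 = 5515 + 1956 = 7471
ΣP(Period 1)Q(Period 1) = 1017×5 + 282×6 = 5085 + 1692 = 6777
link = 7471/6777 = 1.102405
Chained index = 100 × 1.080172 × 1.102405 = 119.0787

119.08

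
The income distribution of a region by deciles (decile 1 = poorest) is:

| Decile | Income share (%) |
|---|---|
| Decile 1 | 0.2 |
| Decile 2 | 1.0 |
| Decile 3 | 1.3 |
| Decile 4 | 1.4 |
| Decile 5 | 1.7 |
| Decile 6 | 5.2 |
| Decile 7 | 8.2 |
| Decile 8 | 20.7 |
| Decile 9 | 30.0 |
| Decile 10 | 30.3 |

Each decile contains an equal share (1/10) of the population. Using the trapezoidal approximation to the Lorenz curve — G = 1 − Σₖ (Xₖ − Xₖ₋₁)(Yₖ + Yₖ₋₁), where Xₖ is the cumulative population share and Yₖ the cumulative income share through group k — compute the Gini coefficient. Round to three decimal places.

Cumulative income shares Yₖ: 0.0020, 0.0120, 0.0250, 0.0390, 0.0560, 0.1080, 0.1900, 0.3970, 0.6970, 1.0000
Σ (Xₖ−Xₖ₋₁)(Yₖ+Yₖ₋₁) = (1/10)(0.0020+0.0000) + (1/10)(0.0120+0.0020) + (1/10)(0.0250+0.0120) + (1/10)(0.0390+0.0250) + (1/10)(0.0560+0.0390) + (1/10)(0.1080+0.0560) + (1/10)(0.1900+0.1080) + (1/10)(0.3970+0.1900) + (1/10)(0.6970+0.3970) + (1/10)(1.0000+0.6970)
  = 0.0002 + 0.0014 + 0.0037 + 0.0064 + 0.0095 + 0.0164 + 0.0298 + 0.0587 + 0.1094 + 0.1697 = 0.4052
G = 1 − 0.4052 = 0.5948

0.595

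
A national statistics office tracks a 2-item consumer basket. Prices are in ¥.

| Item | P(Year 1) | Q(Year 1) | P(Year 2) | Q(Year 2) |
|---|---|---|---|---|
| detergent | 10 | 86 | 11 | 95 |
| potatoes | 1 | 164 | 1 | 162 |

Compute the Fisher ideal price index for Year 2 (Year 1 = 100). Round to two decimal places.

108.47

Laspeyres component (base-period weights):
ΣP(Year 2)Q(Year 1) = 11×86 + 1×164 = 946 + 164 = 1110
ΣP(Year 1)Q(Year 1) = 10×86 + 1×164 = 860 + 164 = 1024
L = 1110 / 1024 × 100 = 108.3984
Paasche component (current-period weights):
ΣP(Year 2)Q(Year 2) = 11×95 + 1×162 = 1045 + 162 = 1207
ΣP(Year 1)Q(Year 2) = 10×95 + 1×162 = 950 + 162 = 1112
P = 1207 / 1112 × 100 = 108.5432
Fisher = √(L × P) = √(108.3984 × 108.5432) = 108.4708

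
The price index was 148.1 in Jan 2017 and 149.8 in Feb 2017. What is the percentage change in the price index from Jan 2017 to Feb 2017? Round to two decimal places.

1.15%

Change = (149.8 − 148.1) / 148.1 × 100
       = 1.7 / 148.1 × 100 = 1.1479%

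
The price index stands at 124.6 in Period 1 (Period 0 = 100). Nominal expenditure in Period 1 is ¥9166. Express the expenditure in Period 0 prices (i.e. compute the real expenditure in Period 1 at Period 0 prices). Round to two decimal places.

Real = Nominal ÷ (Index/100) = 9166 ÷ (124.6/100)
     = 9166 ÷ 1.246 = 7356.3403

7356.34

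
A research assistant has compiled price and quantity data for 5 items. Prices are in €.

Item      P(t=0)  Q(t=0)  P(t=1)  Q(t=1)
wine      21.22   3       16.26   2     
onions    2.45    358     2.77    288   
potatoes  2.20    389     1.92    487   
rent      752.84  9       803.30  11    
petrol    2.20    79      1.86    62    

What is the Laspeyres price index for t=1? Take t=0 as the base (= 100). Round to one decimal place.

104.8

Laspeyres price index uses base-period quantities as weights.
ΣP(t=1)·Q(t=0) = 16.26×3 + 2.77×358 + 1.92×389 + 803.30×9 + 1.86×79 = 48.78 + 991.66 + 746.88 + 7229.7 + 146.94 = 9163.96
ΣP(t=0)·Q(t=0) = 21.22×3 + 2.45×358 + 2.20×389 + 752.84×9 + 2.20×79 = 63.66 + 877.1 + 855.8 + 6775.56 + 173.8 = 8745.92
Index = 9163.96 / 8745.92 × 100 = 104.7798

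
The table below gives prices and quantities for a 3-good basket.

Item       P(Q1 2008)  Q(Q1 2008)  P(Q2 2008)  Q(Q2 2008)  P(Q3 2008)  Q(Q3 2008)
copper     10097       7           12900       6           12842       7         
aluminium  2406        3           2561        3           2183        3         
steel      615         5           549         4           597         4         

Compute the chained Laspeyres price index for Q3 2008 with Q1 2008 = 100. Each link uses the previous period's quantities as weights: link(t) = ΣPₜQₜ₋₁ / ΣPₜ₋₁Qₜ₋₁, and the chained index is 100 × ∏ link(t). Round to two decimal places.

122.56

Link Q1 2008→Q2 2008:
ΣP(Q2 2008)Q(Q1 2008) = 12900×7 + 2561×3 + 549×5 = 90300 + 7683 + 2745 = 100728
ΣP(Q1 2008)Q(Q1 2008) = 10097×7 + 2406×3 + 615×5 = 70679 + 7218 + 3075 = 80972
link = 100728/80972 = 1.243986
Link Q2 2008→Q3 2008:
ΣP(Q3 2008)Q(Q2 2008) = 12842×6 + 2183×3 + 597×4 = 77052 + 6549 + 2388 = 85989
ΣP(Q2 2008)Q(Q2 2008) = 12900×6 + 2561×3 + 549×4 = 77400 + 7683 + 2196 = 87279
link = 85989/87279 = 0.985220
Chained index = 100 × 1.243986 × 0.985220 = 122.5599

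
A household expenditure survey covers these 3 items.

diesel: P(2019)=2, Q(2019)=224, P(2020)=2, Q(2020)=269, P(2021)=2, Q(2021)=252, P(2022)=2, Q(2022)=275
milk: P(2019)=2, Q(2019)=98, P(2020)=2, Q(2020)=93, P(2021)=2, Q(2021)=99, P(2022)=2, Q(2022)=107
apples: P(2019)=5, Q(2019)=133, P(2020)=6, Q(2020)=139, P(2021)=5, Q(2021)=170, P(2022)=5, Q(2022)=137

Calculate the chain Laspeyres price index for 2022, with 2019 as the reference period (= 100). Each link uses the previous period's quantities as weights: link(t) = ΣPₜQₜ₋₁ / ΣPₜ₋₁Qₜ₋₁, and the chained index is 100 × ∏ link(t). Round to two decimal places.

Link 2019→2020:
ΣP(2020)Q(2019) = 2×224 + 2×98 + 6×133 = 448 + 196 + 798 = 1442
ΣP(2019)Q(2019) = 2×224 + 2×98 + 5×133 = 448 + 196 + 665 = 1309
link = 1442/1309 = 1.101604
Link 2020→2021:
ΣP(2021)Q(2020) = 2×269 + 2×93 + 5×139 = 538 + 186 + 695 = 1419
ΣP(2020)Q(2020) = 2×269 + 2×93 + 6×139 = 538 + 186 + 834 = 1558
link = 1419/1558 = 0.910783
Link 2021→2022:
ΣP(2022)Q(2021) = 2×252 + 2×99 + 5×170 = 504 + 198 + 850 = 1552
ΣP(2021)Q(2021) = 2×252 + 2×99 + 5×170 = 504 + 198 + 850 = 1552
link = 1552/1552 = 1.000000
Chained index = 100 × 1.101604 × 0.910783 × 1.000000 = 100.3323

100.33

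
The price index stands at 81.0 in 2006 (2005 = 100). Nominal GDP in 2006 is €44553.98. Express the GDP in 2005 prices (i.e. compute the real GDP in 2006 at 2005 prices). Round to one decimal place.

Real = Nominal ÷ (Index/100) = 44553.98 ÷ (81.0/100)
     = 44553.98 ÷ 0.810 = 55004.9136

55004.9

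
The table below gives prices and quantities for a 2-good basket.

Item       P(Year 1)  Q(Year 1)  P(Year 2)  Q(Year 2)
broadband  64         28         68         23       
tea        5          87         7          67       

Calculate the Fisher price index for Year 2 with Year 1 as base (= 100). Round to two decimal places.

112.67

Laspeyres component (base-period weights):
ΣP(Year 2)Q(Year 1) = 68×28 + 7×87 = 1904 + 609 = 2513
ΣP(Year 1)Q(Year 1) = 64×28 + 5×87 = 1792 + 435 = 2227
L = 2513 / 2227 × 100 = 112.8424
Paasche component (current-period weights):
ΣP(Year 2)Q(Year 2) = 68×23 + 7×67 = 1564 + 469 = 2033
ΣP(Year 1)Q(Year 2) = 64×23 + 5×67 = 1472 + 335 = 1807
P = 2033 / 1807 × 100 = 112.5069
Fisher = √(L × P) = √(112.8424 × 112.5069) = 112.6745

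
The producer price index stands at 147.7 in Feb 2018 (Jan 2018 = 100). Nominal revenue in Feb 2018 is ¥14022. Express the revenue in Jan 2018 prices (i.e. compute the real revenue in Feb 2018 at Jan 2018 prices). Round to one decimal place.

Real = Nominal ÷ (Index/100) = 14022 ÷ (147.7/100)
     = 14022 ÷ 1.477 = 9493.5680

9493.6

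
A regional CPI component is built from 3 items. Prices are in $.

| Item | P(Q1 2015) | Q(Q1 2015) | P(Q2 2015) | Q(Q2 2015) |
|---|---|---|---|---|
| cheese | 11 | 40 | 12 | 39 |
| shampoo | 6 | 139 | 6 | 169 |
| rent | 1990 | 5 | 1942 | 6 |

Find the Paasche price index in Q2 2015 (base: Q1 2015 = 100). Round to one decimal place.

98.1

Paasche price index uses current-period quantities as weights.
ΣP(Q2 2015)·Q(Q2 2015) = 12×39 + 6×169 + 1942×6 = 468 + 1014 + 11652 = 13134
ΣP(Q1 2015)·Q(Q2 2015) = 11×39 + 6×169 + 1990×6 = 429 + 1014 + 11940 = 13383
Index = 13134 / 13383 × 100 = 98.1394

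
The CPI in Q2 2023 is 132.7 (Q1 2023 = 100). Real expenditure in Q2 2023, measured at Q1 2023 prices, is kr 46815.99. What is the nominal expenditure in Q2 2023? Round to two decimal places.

62124.82

Nominal = Real × (Index/100) = 46815.99 × (132.7/100)
        = 46815.99 × 1.327 = 62124.8187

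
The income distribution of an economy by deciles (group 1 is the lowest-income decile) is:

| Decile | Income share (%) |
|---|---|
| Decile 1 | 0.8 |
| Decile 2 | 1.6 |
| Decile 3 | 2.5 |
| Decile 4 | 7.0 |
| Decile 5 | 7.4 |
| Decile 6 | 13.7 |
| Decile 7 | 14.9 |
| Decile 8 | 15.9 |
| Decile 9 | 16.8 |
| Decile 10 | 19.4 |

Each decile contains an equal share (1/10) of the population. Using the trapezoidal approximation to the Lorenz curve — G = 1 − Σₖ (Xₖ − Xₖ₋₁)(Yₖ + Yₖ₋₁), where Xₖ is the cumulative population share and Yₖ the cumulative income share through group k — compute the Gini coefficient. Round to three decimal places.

0.371

Cumulative income shares Yₖ: 0.0080, 0.0240, 0.0490, 0.1190, 0.1930, 0.3300, 0.4790, 0.6380, 0.8060, 1.0000
Σ (Xₖ−Xₖ₋₁)(Yₖ+Yₖ₋₁) = (1/10)(0.0080+0.0000) + (1/10)(0.0240+0.0080) + (1/10)(0.0490+0.0240) + (1/10)(0.1190+0.0490) + (1/10)(0.1930+0.1190) + (1/10)(0.3300+0.1930) + (1/10)(0.4790+0.3300) + (1/10)(0.6380+0.4790) + (1/10)(0.8060+0.6380) + (1/10)(1.0000+0.8060)
  = 0.0008 + 0.0032 + 0.0073 + 0.0168 + 0.0312 + 0.0523 + 0.0809 + 0.1117 + 0.1444 + 0.1806 = 0.6292
G = 1 − 0.6292 = 0.3708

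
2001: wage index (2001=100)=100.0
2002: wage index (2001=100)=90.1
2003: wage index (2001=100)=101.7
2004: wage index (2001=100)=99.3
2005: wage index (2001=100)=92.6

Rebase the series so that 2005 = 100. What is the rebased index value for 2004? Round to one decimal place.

Rebased(2004) = 99.3 / 92.6 × 100 = 107.2354

107.2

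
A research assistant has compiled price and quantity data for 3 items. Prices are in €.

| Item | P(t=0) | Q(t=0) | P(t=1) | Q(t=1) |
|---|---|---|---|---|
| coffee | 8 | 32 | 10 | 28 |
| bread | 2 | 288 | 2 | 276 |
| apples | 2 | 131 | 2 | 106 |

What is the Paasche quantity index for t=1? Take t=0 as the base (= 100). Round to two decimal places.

Paasche quantity index uses current-period prices as weights.
ΣP(t=1)·Q(t=1) = 10×28 + 2×276 + 2×106 = 280 + 552 + 212 = 1044
ΣP(t=1)·Q(t=0) = 10×32 + 2×288 + 2×131 = 320 + 576 + 262 = 1158
Index = 1044 / 1158 × 100 = 90.1554

90.16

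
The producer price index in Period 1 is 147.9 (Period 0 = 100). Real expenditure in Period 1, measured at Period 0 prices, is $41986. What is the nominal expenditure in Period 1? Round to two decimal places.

Nominal = Real × (Index/100) = 41986 × (147.9/100)
        = 41986 × 1.479 = 62097.2940

62097.29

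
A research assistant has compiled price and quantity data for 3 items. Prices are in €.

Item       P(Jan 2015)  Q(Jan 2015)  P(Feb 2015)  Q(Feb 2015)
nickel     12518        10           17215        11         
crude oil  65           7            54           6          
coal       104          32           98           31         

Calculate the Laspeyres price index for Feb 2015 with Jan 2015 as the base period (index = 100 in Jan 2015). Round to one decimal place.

136.2

Laspeyres price index uses base-period quantities as weights.
ΣP(Feb 2015)·Q(Jan 2015) = 17215×10 + 54×7 + 98×32 = 172150 + 378 + 3136 = 175664
ΣP(Jan 2015)·Q(Jan 2015) = 12518×10 + 65×7 + 104×32 = 125180 + 455 + 3328 = 128963
Index = 175664 / 128963 × 100 = 136.2127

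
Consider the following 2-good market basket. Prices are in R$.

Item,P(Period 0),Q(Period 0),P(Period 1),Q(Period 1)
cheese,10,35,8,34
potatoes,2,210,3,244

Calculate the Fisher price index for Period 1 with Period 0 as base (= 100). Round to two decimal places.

119.71

Laspeyres component (base-period weights):
ΣP(Period 1)Q(Period 0) = 8×35 + 3×210 = 280 + 630 = 910
ΣP(Period 0)Q(Period 0) = 10×35 + 2×210 = 350 + 420 = 770
L = 910 / 770 × 100 = 118.1818
Paasche component (current-period weights):
ΣP(Period 1)Q(Period 1) = 8×34 + 3×244 = 272 + 732 = 1004
ΣP(Period 0)Q(Period 1) = 10×34 + 2×244 = 340 + 488 = 828
P = 1004 / 828 × 100 = 121.2560
Fisher = √(L × P) = √(118.1818 × 121.2560) = 119.7091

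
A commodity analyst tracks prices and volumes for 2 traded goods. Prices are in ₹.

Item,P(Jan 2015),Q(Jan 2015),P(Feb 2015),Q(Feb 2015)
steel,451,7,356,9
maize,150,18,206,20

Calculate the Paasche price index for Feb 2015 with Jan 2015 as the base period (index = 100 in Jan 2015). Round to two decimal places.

Paasche price index uses current-period quantities as weights.
ΣP(Feb 2015)·Q(Feb 2015) = 356×9 + 206×20 = 3204 + 4120 = 7324
ΣP(Jan 2015)·Q(Feb 2015) = 451×9 + 150×20 = 4059 + 3000 = 7059
Index = 7324 / 7059 × 100 = 103.7541

103.75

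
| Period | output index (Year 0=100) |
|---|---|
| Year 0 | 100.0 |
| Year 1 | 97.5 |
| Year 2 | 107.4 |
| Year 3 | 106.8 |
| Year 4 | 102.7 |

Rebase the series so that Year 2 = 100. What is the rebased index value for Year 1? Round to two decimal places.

Rebased(Year 1) = 97.5 / 107.4 × 100 = 90.7821

90.78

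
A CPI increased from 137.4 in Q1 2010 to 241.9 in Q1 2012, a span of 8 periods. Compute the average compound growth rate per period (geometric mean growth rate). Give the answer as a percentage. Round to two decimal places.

Growth factor = (241.9/137.4)^(1/8) = (1.760553)^(1/8) = 1.073263
Growth rate = 1.073263 − 1 = 0.073263 = 7.3263%

7.33%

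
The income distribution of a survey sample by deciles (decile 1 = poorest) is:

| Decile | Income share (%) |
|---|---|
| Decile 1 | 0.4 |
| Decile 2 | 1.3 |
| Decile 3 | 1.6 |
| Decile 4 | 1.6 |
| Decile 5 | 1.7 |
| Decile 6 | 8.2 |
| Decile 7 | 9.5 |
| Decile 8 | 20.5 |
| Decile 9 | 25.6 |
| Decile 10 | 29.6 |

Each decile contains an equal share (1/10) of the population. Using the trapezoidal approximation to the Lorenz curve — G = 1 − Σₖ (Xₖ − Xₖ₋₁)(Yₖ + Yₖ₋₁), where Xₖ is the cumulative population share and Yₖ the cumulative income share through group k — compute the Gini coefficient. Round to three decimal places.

Cumulative income shares Yₖ: 0.0040, 0.0170, 0.0330, 0.0490, 0.0660, 0.1480, 0.2430, 0.4480, 0.7040, 1.0000
Σ (Xₖ−Xₖ₋₁)(Yₖ+Yₖ₋₁) = (1/10)(0.0040+0.0000) + (1/10)(0.0170+0.0040) + (1/10)(0.0330+0.0170) + (1/10)(0.0490+0.0330) + (1/10)(0.0660+0.0490) + (1/10)(0.1480+0.0660) + (1/10)(0.2430+0.1480) + (1/10)(0.4480+0.2430) + (1/10)(0.7040+0.4480) + (1/10)(1.0000+0.7040)
  = 0.0004 + 0.0021 + 0.0050 + 0.0082 + 0.0115 + 0.0214 + 0.0391 + 0.0691 + 0.1152 + 0.1704 = 0.4424
G = 1 − 0.4424 = 0.5576

0.558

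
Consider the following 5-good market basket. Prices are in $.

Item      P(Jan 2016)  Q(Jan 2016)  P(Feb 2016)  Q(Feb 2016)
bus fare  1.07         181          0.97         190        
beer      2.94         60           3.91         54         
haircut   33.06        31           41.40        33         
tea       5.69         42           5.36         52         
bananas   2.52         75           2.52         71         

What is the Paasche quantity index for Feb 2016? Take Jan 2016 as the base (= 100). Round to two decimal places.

105.29

Paasche quantity index uses current-period prices as weights.
ΣP(Feb 2016)·Q(Feb 2016) = 0.97×190 + 3.91×54 + 41.40×33 + 5.36×52 + 2.52×71 = 184.3 + 211.14 + 1366.2 + 278.72 + 178.92 = 2219.28
ΣP(Feb 2016)·Q(Jan 2016) = 0.97×181 + 3.91×60 + 41.40×31 + 5.36×42 + 2.52×75 = 175.57 + 234.6 + 1283.4 + 225.12 + 189 = 2107.69
Index = 2219.28 / 2107.69 × 100 = 105.2944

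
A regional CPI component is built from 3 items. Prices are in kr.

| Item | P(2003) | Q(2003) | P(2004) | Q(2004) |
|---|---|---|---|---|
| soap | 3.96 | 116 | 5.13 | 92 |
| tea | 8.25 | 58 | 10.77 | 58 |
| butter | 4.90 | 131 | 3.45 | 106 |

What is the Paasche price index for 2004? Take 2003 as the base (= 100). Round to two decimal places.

Paasche price index uses current-period quantities as weights.
ΣP(2004)·Q(2004) = 5.13×92 + 10.77×58 + 3.45×106 = 471.96 + 624.66 + 365.7 = 1462.32
ΣP(2003)·Q(2004) = 3.96×92 + 8.25×58 + 4.90×106 = 364.32 + 478.5 + 519.4 = 1362.22
Index = 1462.32 / 1362.22 × 100 = 107.3483

107.35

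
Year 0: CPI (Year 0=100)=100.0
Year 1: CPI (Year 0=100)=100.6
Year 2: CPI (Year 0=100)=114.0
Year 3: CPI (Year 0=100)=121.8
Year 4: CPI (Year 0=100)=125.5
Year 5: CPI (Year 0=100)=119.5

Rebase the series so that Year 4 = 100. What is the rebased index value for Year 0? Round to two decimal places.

Rebased(Year 0) = 100.0 / 125.5 × 100 = 79.6813

79.68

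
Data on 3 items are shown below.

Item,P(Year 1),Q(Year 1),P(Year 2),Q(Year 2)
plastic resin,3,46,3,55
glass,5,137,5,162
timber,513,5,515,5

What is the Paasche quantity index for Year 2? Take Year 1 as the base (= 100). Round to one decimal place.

Paasche quantity index uses current-period prices as weights.
ΣP(Year 2)·Q(Year 2) = 3×55 + 5×162 + 515×5 = 165 + 810 + 2575 = 3550
ΣP(Year 2)·Q(Year 1) = 3×46 + 5×137 + 515×5 = 138 + 685 + 2575 = 3398
Index = 3550 / 3398 × 100 = 104.4732

104.5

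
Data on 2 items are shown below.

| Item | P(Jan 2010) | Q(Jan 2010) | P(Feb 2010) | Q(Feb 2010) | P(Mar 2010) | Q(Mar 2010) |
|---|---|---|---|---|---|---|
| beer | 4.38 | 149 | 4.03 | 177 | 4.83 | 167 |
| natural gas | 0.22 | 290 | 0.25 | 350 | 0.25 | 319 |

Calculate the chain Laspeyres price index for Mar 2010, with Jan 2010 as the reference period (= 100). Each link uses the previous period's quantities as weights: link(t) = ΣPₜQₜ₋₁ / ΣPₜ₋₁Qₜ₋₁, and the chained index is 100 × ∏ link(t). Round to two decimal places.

110.54

Link Jan 2010→Feb 2010:
ΣP(Feb 2010)Q(Jan 2010) = 4.03×149 + 0.25×290 = 600.47 + 72.5 = 672.97
ΣP(Jan 2010)Q(Jan 2010) = 4.38×149 + 0.22×290 = 652.62 + 63.8 = 716.42
link = 672.97/716.42 = 0.939351
Link Feb 2010→Mar 2010:
ΣP(Mar 2010)Q(Feb 2010) = 4.83×177 + 0.25×350 = 854.91 + 87.5 = 942.41
ΣP(Feb 2010)Q(Feb 2010) = 4.03×177 + 0.25×350 = 713.31 + 87.5 = 800.81
link = 942.41/800.81 = 1.176821
Chained index = 100 × 0.939351 × 1.176821 = 110.5448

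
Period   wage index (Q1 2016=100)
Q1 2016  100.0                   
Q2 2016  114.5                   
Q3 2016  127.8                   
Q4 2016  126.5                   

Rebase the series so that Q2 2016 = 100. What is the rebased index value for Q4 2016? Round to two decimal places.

110.48

Rebased(Q4 2016) = 126.5 / 114.5 × 100 = 110.4803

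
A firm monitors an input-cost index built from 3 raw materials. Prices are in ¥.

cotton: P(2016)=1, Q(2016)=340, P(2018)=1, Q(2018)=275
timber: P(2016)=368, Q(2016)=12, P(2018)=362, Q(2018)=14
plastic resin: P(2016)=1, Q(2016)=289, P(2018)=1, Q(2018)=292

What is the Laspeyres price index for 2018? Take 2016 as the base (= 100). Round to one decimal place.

98.6

Laspeyres price index uses base-period quantities as weights.
ΣP(2018)·Q(2016) = 1×340 + 362×12 + 1×289 = 340 + 4344 + 289 = 4973
ΣP(2016)·Q(2016) = 1×340 + 368×12 + 1×289 = 340 + 4416 + 289 = 5045
Index = 4973 / 5045 × 100 = 98.5728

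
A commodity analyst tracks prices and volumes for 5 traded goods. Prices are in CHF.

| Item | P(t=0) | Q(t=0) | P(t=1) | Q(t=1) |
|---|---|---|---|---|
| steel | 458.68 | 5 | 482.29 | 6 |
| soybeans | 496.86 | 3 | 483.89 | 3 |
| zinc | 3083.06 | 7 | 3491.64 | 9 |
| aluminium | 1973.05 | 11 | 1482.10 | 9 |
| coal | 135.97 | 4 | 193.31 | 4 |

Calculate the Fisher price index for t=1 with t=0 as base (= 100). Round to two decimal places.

97.23

Laspeyres component (base-period weights):
ΣP(t=1)Q(t=0) = 482.29×5 + 483.89×3 + 3491.64×7 + 1482.10×11 + 193.31×4 = 2411.45 + 1451.67 + 24441.48 + 16303.1 + 773.24 = 45380.94
ΣP(t=0)Q(t=0) = 458.68×5 + 496.86×3 + 3083.06×7 + 1973.05×11 + 135.97×4 = 2293.4 + 1490.58 + 21581.42 + 21703.55 + 543.88 = 47612.83
L = 45380.94 / 47612.83 × 100 = 95.3124
Paasche component (current-period weights):
ΣP(t=1)Q(t=1) = 482.29×6 + 483.89×3 + 3491.64×9 + 1482.10×9 + 193.31×4 = 2893.74 + 1451.67 + 31424.76 + 13338.9 + 773.24 = 49882.31
ΣP(t=0)Q(t=1) = 458.68×6 + 496.86×3 + 3083.06×9 + 1973.05×9 + 135.97×4 = 2752.08 + 1490.58 + 27747.54 + 17757.45 + 543.88 = 50291.53
P = 49882.31 / 50291.53 × 100 = 99.1863
Fisher = √(L × P) = √(95.3124 × 99.1863) = 97.2301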